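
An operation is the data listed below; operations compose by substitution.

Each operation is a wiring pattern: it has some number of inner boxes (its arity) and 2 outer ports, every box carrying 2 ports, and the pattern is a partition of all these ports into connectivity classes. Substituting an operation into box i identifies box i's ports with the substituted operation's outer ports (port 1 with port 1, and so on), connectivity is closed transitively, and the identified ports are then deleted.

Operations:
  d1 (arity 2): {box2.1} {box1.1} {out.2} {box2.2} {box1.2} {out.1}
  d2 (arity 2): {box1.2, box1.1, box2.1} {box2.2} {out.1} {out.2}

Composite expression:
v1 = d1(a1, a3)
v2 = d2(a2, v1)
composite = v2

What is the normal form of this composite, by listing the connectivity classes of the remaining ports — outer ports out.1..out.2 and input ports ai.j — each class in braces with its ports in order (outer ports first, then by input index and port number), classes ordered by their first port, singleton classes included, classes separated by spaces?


{out.1} {out.2} {a1.1} {a1.2} {a2.1, a2.2} {a3.1} {a3.2}


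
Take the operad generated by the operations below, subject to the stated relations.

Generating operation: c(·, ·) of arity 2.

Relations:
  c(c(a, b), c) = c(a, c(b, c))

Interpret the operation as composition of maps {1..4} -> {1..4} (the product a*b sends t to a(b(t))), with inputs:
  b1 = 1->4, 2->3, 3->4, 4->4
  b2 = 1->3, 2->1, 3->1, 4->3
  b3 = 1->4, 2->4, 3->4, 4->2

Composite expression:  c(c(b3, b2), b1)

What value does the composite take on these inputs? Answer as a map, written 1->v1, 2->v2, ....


1->4, 2->4, 3->4, 4->4


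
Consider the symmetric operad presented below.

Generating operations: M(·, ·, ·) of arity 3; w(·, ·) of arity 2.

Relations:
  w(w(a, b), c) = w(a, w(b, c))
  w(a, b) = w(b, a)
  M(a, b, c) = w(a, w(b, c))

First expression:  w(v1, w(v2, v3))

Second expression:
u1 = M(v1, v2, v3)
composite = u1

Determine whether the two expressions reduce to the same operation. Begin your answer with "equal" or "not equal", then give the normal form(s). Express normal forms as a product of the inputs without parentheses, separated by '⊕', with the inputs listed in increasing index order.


equal — both sides give v1 ⊕ v2 ⊕ v3

Normal form of the first expression: v1 ⊕ v2 ⊕ v3
Normal form of the second expression: v1 ⊕ v2 ⊕ v3
The forms coincide; equal.


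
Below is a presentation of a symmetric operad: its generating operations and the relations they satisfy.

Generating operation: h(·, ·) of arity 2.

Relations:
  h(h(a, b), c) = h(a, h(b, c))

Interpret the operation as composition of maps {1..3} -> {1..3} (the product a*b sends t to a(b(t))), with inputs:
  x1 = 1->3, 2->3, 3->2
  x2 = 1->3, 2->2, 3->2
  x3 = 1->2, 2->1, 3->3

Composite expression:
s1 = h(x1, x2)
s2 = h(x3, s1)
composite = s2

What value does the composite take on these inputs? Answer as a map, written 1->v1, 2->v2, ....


h(x1, x2) = 1->2, 2->3, 3->3
h(x3, h(x1, x2)) = 1->1, 2->3, 3->3

1->1, 2->3, 3->3


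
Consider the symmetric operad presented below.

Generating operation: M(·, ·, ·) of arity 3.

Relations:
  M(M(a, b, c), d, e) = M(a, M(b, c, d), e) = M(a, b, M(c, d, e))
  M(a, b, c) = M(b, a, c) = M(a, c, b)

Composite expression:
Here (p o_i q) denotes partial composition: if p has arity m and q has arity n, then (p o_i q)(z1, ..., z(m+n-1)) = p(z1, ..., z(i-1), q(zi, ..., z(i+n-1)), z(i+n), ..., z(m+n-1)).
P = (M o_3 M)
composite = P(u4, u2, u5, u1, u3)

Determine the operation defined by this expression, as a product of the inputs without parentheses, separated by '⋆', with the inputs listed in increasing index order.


u1 ⋆ u2 ⋆ u3 ⋆ u4 ⋆ u5

Reordering under M is free, so list the u-inputs canonically.
M(u5, u1, u3) collapses to u5 ⋆ u1 ⋆ u3
M(u4, u2, M(u5, u1, u3)) collapses to u4 ⋆ u2 ⋆ u5 ⋆ u1 ⋆ u3
rearranged into index order: u1 ⋆ u2 ⋆ u3 ⋆ u4 ⋆ u5


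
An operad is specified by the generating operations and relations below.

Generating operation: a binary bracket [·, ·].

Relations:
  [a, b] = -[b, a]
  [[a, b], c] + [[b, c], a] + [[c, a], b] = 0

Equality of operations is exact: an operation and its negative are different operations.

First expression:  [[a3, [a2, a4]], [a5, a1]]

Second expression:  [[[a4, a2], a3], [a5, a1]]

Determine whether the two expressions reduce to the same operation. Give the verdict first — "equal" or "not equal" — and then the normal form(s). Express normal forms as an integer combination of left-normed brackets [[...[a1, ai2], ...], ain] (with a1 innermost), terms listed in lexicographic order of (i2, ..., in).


equal — both sides give -[[[[a1, a5], a2], a4], a3] + [[[[a1, a5], a3], a2], a4] - [[[[a1, a5], a3], a4], a2] + [[[[a1, a5], a4], a2], a3]

In normal form, the first expression is -[[[[a1, a5], a2], a4], a3] + [[[[a1, a5], a3], a2], a4] - [[[[a1, a5], a3], a4], a2] + [[[[a1, a5], a4], a2], a3]
In normal form, the second expression is -[[[[a1, a5], a2], a4], a3] + [[[[a1, a5], a3], a2], a4] - [[[[a1, a5], a3], a4], a2] + [[[[a1, a5], a4], a2], a3]
Both agree, so they are equal.


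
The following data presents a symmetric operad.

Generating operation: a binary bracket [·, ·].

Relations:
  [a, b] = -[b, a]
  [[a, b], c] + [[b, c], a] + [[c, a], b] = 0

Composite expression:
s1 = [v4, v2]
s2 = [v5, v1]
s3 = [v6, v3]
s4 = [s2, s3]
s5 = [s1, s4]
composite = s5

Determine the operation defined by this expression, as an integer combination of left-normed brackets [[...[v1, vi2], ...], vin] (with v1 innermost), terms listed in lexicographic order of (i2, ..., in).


Antisymmetry and Jacobi reduce to v1-anchored left-normed brackets.
Composite bracket: [[v4, v2], [[v5, v1], [v6, v3]]]
Under [a, b] = ab - ba we get 32 signed associative words (2^5 = 32).
The v1-initial words carry the normal form:
  from v1v5v3v6v2v4, sign +1: term +[[[[[v1, v5], v3], v6], v2], v4]
  from v1v5v3v6v4v2, sign -1: term -[[[[[v1, v5], v3], v6], v4], v2]
  from v1v5v6v3v2v4, sign -1: term -[[[[[v1, v5], v6], v3], v2], v4]
  from v1v5v6v3v4v2, sign +1: term +[[[[[v1, v5], v6], v3], v4], v2]

[[[[[v1, v5], v3], v6], v2], v4] - [[[[[v1, v5], v3], v6], v4], v2] - [[[[[v1, v5], v6], v3], v2], v4] + [[[[[v1, v5], v6], v3], v4], v2]


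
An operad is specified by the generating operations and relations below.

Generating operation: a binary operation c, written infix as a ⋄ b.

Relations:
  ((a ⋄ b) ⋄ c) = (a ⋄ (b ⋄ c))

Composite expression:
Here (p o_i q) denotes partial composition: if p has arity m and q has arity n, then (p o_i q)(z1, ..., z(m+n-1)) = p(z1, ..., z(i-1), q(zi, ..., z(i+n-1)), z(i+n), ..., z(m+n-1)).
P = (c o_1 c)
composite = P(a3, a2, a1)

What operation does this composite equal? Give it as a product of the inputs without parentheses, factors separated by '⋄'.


a3 ⋄ a2 ⋄ a1

The c-tree's shape is irrelevant; the a-reading-order decides.
(a3 ⋄ a2) linearizes to a3 ⋄ a2
((a3 ⋄ a2) ⋄ a1) linearizes to a3 ⋄ a2 ⋄ a1


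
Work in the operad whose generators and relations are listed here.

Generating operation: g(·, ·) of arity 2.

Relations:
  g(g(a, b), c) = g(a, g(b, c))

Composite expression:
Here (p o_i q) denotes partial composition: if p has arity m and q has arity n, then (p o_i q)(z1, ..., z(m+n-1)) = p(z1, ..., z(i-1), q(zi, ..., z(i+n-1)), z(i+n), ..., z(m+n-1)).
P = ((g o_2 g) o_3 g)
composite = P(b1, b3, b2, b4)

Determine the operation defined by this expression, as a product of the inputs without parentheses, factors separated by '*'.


b1 * b3 * b2 * b4

Associativity of g dissolves the nesting; only the b-input order survives.
g(b2, b4) collapses to b2 * b4
g(b3, g(b2, b4)) collapses to b3 * b2 * b4
g(b1, g(b3, g(b2, b4))) collapses to b1 * b3 * b2 * b4


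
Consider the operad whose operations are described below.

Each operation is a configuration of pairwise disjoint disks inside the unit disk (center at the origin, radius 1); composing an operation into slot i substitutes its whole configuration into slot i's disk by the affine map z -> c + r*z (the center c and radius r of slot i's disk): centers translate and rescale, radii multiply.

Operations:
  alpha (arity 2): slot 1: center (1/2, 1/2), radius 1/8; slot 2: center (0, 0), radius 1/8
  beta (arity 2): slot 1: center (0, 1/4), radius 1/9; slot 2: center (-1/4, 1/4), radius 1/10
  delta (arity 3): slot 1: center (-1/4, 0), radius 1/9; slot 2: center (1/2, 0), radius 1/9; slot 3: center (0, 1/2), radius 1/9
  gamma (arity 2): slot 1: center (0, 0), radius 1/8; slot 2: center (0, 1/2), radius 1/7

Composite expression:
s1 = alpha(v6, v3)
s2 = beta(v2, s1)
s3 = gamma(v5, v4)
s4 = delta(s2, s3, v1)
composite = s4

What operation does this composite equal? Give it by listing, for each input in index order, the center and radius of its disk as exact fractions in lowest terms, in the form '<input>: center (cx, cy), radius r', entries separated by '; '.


Nesting under delta composes maps z -> c + r*z down each v-path.
tracing v2 down its 2-map path: center (-1/4, 1/36), radius 1/81
tracing v6 down its 3-map path: center (-49/180, 1/30), radius 1/720
tracing v3 down its 3-map path: center (-5/18, 1/36), radius 1/720
tracing v5 down its 2-map path: center (1/2, 0), radius 1/72
tracing v4 down its 2-map path: center (1/2, 1/18), radius 1/63
tracing v1 down its 1-map path: center (0, 1/2), radius 1/9

v1: center (0, 1/2), radius 1/9; v2: center (-1/4, 1/36), radius 1/81; v3: center (-5/18, 1/36), radius 1/720; v4: center (1/2, 1/18), radius 1/63; v5: center (1/2, 0), radius 1/72; v6: center (-49/180, 1/30), radius 1/720


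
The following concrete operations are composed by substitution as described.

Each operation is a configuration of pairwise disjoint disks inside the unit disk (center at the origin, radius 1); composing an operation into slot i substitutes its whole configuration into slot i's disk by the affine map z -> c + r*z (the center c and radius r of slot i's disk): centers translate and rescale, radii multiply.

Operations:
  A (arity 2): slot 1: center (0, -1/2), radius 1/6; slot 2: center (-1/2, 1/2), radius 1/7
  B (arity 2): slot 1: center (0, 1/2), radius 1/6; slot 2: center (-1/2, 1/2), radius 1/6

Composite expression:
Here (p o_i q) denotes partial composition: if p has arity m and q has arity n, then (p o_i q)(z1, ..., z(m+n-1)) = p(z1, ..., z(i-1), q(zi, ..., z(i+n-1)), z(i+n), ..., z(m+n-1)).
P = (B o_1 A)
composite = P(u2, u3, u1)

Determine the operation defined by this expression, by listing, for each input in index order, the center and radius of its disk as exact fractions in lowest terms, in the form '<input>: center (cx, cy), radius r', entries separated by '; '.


u1: center (-1/2, 1/2), radius 1/6; u2: center (0, 5/12), radius 1/36; u3: center (-1/12, 7/12), radius 1/42

Follow each u-input down from B: c' goes to c + r*c', radius to r*r'.
u2 passes through 2 substitutions, ending at center (0, 5/12), radius 1/36
u3 passes through 2 substitutions, ending at center (-1/12, 7/12), radius 1/42
u1 passes through 1 substitution, ending at center (-1/2, 1/2), radius 1/6


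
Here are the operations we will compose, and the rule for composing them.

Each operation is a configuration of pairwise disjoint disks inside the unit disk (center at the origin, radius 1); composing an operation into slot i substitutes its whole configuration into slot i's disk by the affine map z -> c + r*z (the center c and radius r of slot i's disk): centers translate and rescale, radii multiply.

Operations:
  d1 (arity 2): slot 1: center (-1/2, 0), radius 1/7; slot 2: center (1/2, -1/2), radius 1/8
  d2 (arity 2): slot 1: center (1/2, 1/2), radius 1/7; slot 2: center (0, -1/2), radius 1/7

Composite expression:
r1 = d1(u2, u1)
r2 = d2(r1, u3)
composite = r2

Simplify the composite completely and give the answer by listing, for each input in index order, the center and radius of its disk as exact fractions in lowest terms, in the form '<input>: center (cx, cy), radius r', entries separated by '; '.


u1: center (4/7, 3/7), radius 1/56; u2: center (3/7, 1/2), radius 1/49; u3: center (0, -1/2), radius 1/7

Follow each u-input down from d2: c' goes to c + r*c', radius to r*r'.
u2: after 2 affine steps, its disk has center (3/7, 1/2), radius 1/49
u1: after 2 affine steps, its disk has center (4/7, 3/7), radius 1/56
u3: after 1 affine step, its disk has center (0, -1/2), radius 1/7


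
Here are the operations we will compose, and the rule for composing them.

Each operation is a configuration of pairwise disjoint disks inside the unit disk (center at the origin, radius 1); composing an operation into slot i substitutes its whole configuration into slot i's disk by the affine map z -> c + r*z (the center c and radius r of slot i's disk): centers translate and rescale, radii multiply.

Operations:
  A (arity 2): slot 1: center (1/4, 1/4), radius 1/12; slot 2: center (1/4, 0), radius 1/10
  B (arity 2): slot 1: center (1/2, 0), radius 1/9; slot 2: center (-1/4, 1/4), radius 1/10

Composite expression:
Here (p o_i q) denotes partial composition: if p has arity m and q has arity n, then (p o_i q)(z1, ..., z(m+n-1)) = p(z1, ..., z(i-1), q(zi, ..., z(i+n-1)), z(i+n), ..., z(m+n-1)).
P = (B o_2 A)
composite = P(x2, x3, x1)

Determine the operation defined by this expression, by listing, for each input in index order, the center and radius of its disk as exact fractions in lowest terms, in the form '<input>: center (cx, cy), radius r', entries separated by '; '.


x1: center (-9/40, 1/4), radius 1/100; x2: center (1/2, 0), radius 1/9; x3: center (-9/40, 11/40), radius 1/120

Nesting under B composes maps z -> c + r*z down each x-path.
x2 passes through 1 substitution, ending at center (1/2, 0), radius 1/9
x3 passes through 2 substitutions, ending at center (-9/40, 11/40), radius 1/120
x1 passes through 2 substitutions, ending at center (-9/40, 1/4), radius 1/100


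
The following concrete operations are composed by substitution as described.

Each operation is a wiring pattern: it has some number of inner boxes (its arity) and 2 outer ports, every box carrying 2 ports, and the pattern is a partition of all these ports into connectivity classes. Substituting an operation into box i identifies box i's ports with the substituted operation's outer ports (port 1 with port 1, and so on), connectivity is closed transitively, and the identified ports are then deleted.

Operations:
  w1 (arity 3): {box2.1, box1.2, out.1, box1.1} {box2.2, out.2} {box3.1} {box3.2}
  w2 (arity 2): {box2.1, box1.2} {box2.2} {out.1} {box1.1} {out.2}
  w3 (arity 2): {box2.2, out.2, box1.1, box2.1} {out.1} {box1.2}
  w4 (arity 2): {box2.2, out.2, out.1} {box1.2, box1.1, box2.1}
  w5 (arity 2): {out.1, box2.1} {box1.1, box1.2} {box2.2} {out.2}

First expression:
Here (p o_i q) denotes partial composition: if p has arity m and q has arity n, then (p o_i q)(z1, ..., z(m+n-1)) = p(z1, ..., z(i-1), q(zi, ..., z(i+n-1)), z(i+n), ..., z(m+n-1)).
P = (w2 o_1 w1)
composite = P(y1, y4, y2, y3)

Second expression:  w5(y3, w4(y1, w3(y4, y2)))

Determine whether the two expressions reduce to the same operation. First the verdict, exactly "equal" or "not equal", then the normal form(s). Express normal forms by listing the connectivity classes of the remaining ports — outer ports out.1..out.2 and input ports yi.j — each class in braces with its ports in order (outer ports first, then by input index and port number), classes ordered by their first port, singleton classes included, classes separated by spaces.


not equal; the first gives {out.1} {out.2} {y1.1, y1.2, y4.1} {y2.1} {y2.2} {y3.1, y4.2} {y3.2} and the second {out.1, y2.1, y2.2, y4.1} {out.2} {y1.1, y1.2} {y3.1, y3.2} {y4.2}


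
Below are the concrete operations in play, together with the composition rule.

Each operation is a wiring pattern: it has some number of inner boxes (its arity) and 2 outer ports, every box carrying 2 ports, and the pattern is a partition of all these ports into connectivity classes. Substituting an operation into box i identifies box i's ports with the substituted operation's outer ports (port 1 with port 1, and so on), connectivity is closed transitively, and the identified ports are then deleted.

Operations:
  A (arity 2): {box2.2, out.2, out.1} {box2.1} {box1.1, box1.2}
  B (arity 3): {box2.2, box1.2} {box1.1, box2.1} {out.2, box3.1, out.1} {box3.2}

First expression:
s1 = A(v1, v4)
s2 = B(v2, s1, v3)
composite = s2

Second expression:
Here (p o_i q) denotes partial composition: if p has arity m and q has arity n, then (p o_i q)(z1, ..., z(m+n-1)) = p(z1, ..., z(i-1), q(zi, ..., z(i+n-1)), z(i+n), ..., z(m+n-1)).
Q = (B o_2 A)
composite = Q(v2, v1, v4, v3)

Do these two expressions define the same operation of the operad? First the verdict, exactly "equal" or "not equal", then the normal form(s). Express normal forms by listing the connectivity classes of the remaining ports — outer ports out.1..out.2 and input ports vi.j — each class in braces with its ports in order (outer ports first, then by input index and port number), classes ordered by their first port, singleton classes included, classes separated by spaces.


equal — both sides give {out.1, out.2, v3.1} {v1.1, v1.2} {v2.1, v2.2, v4.2} {v3.2} {v4.1}

In normal form, the first expression is {out.1, out.2, v3.1} {v1.1, v1.2} {v2.1, v2.2, v4.2} {v3.2} {v4.1}
In normal form, the second expression is {out.1, out.2, v3.1} {v1.1, v1.2} {v2.1, v2.2, v4.2} {v3.2} {v4.1}
The forms coincide; equal.


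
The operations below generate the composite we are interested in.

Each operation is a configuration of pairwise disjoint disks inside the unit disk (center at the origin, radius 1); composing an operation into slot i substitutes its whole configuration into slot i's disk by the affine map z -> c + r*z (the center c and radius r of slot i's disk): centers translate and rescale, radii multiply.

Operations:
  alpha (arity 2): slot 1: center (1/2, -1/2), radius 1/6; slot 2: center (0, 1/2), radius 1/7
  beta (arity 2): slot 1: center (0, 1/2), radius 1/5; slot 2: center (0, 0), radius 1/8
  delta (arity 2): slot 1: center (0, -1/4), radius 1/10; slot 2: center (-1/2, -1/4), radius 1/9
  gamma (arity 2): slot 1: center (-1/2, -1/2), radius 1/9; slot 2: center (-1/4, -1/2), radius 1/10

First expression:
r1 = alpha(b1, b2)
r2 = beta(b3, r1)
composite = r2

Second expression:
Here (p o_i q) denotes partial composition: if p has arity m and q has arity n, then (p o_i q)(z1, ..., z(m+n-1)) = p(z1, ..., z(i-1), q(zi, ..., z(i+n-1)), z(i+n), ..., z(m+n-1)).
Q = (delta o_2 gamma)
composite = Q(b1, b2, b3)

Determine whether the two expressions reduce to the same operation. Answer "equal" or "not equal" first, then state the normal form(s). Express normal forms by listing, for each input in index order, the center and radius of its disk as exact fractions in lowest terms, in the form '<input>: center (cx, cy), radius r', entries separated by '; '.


Normal form of the first expression: b1: center (1/16, -1/16), radius 1/48; b2: center (0, 1/16), radius 1/56; b3: center (0, 1/2), radius 1/5
Normal form of the second expression: b1: center (0, -1/4), radius 1/10; b2: center (-5/9, -11/36), radius 1/81; b3: center (-19/36, -11/36), radius 1/90
No match — not equal.

not equal: they reduce to b1: center (1/16, -1/16), radius 1/48; b2: center (0, 1/16), radius 1/56; b3: center (0, 1/2), radius 1/5 and b1: center (0, -1/4), radius 1/10; b2: center (-5/9, -11/36), radius 1/81; b3: center (-19/36, -11/36), radius 1/90


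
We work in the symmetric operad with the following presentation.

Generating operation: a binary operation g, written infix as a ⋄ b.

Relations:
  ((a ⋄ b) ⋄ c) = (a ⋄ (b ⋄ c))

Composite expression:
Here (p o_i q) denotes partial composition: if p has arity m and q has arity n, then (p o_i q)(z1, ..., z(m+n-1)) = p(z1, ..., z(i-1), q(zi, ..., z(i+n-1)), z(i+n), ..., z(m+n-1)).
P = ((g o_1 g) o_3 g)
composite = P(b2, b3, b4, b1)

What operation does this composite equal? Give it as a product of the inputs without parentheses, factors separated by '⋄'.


b2 ⋄ b3 ⋄ b4 ⋄ b1


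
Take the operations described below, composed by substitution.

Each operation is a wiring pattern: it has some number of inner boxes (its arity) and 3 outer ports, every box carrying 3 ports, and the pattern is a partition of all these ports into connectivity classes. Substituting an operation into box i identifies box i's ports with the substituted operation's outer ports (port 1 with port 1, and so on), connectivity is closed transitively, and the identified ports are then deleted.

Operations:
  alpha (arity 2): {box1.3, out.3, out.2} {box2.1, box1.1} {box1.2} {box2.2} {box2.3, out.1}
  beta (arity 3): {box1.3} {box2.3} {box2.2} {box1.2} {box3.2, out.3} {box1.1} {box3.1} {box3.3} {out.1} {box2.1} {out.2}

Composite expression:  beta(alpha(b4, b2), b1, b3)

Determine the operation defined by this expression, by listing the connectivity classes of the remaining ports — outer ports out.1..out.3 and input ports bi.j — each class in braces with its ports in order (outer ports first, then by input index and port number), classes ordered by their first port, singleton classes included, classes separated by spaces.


{out.1} {out.2} {out.3, b3.2} {b1.1} {b1.2} {b1.3} {b2.1, b4.1} {b2.2} {b2.3} {b3.1} {b3.3} {b4.2} {b4.3}

Reachability decides: close wires over beta-identified ports.
through alpha, on inputs (b4, b2): {out.1, b2.3} {out.2, out.3, b4.3} {b2.1, b4.1} {b2.2} {b4.2} (out.j = stage outer ports)
through beta, on inputs (b4, b2, b1, b3): {out.1} {out.2} {out.3, b3.2} {b1.1} {b1.2} {b1.3} {b2.1, b4.1} {b2.2} {b2.3} {b3.1} {b3.3} {b4.2} {b4.3} (out.j = stage outer ports)


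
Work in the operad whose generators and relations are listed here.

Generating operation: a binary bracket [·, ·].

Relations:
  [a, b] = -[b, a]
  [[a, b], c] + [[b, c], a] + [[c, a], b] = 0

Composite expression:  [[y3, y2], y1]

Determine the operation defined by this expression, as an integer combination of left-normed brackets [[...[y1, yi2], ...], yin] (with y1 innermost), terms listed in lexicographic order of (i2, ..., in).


[[y1, y2], y3] - [[y1, y3], y2]

Antisymmetry and Jacobi reduce to y1-anchored left-normed brackets.
Composite bracket: [[y3, y2], y1]
Expanding via [a, b] = ab - ba: 4 signed words (2^2 = 4).
Collect the words opening with y1:
  from y1y2y3, sign +1: term +[[y1, y2], y3]
  from y1y3y2, sign -1: term -[[y1, y3], y2]


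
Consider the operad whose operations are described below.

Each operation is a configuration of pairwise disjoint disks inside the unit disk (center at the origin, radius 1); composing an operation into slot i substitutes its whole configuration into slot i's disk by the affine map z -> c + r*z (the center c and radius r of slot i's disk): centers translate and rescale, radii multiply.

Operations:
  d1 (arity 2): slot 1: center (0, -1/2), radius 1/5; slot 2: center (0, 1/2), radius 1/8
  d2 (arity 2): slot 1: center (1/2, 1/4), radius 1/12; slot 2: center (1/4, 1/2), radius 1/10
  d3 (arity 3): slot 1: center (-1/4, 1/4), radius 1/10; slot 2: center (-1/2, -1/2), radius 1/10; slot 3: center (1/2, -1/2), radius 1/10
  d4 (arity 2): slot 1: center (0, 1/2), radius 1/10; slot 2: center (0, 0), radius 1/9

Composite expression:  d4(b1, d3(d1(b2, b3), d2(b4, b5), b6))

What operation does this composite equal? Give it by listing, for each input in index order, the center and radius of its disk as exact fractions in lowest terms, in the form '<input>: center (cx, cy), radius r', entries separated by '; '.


Follow each b-input down from d4: c' goes to c + r*c', radius to r*r'.
for b1, the 1-step affine chain lands on center (0, 1/2), radius 1/10
for b2, the 3-step affine chain lands on center (-1/36, 1/45), radius 1/450
for b3, the 3-step affine chain lands on center (-1/36, 1/30), radius 1/720
for b4, the 3-step affine chain lands on center (-1/20, -19/360), radius 1/1080
for b5, the 3-step affine chain lands on center (-19/360, -1/20), radius 1/900
for b6, the 2-step affine chain lands on center (1/18, -1/18), radius 1/90

b1: center (0, 1/2), radius 1/10; b2: center (-1/36, 1/45), radius 1/450; b3: center (-1/36, 1/30), radius 1/720; b4: center (-1/20, -19/360), radius 1/1080; b5: center (-19/360, -1/20), radius 1/900; b6: center (1/18, -1/18), radius 1/90


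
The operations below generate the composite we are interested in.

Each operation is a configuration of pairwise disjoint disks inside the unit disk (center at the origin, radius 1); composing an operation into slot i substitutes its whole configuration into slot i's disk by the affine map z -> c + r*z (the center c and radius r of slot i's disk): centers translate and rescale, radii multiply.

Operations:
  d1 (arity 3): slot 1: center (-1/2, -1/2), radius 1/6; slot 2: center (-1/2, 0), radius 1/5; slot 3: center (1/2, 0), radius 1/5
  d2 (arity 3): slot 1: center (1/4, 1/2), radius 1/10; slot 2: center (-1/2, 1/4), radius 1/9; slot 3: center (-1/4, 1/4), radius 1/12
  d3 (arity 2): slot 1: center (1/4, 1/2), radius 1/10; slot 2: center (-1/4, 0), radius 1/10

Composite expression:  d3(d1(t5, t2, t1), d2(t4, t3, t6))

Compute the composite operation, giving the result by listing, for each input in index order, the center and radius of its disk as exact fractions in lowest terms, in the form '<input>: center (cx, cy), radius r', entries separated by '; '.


Only the slot chain above each t matters under d3; compose those maps.
tracing t5 down its 2-map path: center (1/5, 9/20), radius 1/60
tracing t2 down its 2-map path: center (1/5, 1/2), radius 1/50
tracing t1 down its 2-map path: center (3/10, 1/2), radius 1/50
tracing t4 down its 2-map path: center (-9/40, 1/20), radius 1/100
tracing t3 down its 2-map path: center (-3/10, 1/40), radius 1/90
tracing t6 down its 2-map path: center (-11/40, 1/40), radius 1/120

t1: center (3/10, 1/2), radius 1/50; t2: center (1/5, 1/2), radius 1/50; t3: center (-3/10, 1/40), radius 1/90; t4: center (-9/40, 1/20), radius 1/100; t5: center (1/5, 9/20), radius 1/60; t6: center (-11/40, 1/40), radius 1/120


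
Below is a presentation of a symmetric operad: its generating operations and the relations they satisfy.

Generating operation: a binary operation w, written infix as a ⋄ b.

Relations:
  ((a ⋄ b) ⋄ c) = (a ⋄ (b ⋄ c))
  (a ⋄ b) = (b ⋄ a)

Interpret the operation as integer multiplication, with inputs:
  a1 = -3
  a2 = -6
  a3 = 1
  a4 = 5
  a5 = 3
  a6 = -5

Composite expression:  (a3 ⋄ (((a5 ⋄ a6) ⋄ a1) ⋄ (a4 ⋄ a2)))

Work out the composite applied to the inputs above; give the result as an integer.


-1350

(a5 ⋄ a6) = -15
((a5 ⋄ a6) ⋄ a1) = 45
(a4 ⋄ a2) = -30
(((a5 ⋄ a6) ⋄ a1) ⋄ (a4 ⋄ a2)) = -1350
(a3 ⋄ (((a5 ⋄ a6) ⋄ a1) ⋄ (a4 ⋄ a2))) = -1350


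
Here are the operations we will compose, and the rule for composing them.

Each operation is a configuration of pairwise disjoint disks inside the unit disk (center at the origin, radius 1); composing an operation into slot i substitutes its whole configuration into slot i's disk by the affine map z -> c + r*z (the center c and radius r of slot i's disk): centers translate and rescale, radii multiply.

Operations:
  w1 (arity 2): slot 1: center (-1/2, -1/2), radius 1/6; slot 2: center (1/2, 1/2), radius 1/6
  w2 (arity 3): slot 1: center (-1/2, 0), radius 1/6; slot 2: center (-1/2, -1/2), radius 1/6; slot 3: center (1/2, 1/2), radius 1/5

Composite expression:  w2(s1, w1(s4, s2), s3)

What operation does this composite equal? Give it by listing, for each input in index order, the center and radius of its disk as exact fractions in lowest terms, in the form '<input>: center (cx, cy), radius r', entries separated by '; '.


s1: center (-1/2, 0), radius 1/6; s2: center (-5/12, -5/12), radius 1/36; s3: center (1/2, 1/2), radius 1/5; s4: center (-7/12, -7/12), radius 1/36

Below w2, radii multiply path by path; the s-disk centers shift.
input s1: applying the 1 nested substitution gives center (-1/2, 0), radius 1/6
input s4: applying the 2 nested substitutions gives center (-7/12, -7/12), radius 1/36
input s2: applying the 2 nested substitutions gives center (-5/12, -5/12), radius 1/36
input s3: applying the 1 nested substitution gives center (1/2, 1/2), radius 1/5


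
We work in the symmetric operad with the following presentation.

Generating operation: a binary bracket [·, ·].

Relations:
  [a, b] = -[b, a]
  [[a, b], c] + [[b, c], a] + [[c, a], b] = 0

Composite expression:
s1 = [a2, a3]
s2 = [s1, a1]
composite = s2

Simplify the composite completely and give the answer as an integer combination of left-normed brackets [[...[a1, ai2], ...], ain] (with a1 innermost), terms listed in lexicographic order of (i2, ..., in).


-[[a1, a2], a3] + [[a1, a3], a2]

A multilinear Lie element is pinned by a1-initial words (a1 innermost).
Composite bracket: [[a2, a3], a1]
Under [a, b] = ab - ba we get 4 signed associative words (2^2 = 4).
Words beginning with a1 determine it all:
  a1a2a3 (sign -1) contributes -[[a1, a2], a3]
  a1a3a2 (sign +1) contributes +[[a1, a3], a2]


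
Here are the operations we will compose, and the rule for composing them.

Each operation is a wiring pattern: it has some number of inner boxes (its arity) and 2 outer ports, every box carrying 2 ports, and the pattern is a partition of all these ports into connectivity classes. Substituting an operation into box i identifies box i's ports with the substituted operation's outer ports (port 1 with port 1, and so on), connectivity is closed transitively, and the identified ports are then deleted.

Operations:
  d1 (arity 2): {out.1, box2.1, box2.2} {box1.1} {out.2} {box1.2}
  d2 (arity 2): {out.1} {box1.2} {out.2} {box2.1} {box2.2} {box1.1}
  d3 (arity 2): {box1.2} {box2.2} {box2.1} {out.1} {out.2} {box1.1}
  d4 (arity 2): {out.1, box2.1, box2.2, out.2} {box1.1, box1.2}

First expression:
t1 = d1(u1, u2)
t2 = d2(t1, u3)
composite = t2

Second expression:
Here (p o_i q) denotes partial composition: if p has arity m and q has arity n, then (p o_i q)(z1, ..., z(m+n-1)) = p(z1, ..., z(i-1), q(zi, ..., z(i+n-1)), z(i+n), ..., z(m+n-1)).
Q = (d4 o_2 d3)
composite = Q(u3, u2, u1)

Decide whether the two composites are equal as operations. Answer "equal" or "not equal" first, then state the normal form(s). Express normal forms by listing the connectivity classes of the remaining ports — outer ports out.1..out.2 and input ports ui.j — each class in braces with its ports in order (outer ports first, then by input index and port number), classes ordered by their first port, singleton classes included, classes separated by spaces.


In normal form, the first expression is {out.1} {out.2} {u1.1} {u1.2} {u2.1, u2.2} {u3.1} {u3.2}
In normal form, the second expression is {out.1, out.2} {u1.1} {u1.2} {u2.1} {u2.2} {u3.1, u3.2}
They disagree, so not equal.

not equal: they reduce to {out.1} {out.2} {u1.1} {u1.2} {u2.1, u2.2} {u3.1} {u3.2} and {out.1, out.2} {u1.1} {u1.2} {u2.1} {u2.2} {u3.1, u3.2}


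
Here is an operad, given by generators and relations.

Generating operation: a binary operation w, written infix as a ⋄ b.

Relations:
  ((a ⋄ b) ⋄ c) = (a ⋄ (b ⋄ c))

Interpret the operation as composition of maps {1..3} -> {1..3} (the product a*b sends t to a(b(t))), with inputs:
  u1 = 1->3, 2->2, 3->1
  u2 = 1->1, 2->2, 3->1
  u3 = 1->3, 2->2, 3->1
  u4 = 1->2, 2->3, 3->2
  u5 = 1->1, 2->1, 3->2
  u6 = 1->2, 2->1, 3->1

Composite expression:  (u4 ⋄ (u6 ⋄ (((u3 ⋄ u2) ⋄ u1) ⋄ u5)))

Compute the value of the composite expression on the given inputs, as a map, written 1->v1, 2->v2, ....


1->2, 2->2, 3->2

(u3 ⋄ u2) = 1->3, 2->2, 3->3
((u3 ⋄ u2) ⋄ u1) = 1->3, 2->2, 3->3
(((u3 ⋄ u2) ⋄ u1) ⋄ u5) = 1->3, 2->3, 3->2
(u6 ⋄ (((u3 ⋄ u2) ⋄ u1) ⋄ u5)) = 1->1, 2->1, 3->1
(u4 ⋄ (u6 ⋄ (((u3 ⋄ u2) ⋄ u1) ⋄ u5))) = 1->2, 2->2, 3->2


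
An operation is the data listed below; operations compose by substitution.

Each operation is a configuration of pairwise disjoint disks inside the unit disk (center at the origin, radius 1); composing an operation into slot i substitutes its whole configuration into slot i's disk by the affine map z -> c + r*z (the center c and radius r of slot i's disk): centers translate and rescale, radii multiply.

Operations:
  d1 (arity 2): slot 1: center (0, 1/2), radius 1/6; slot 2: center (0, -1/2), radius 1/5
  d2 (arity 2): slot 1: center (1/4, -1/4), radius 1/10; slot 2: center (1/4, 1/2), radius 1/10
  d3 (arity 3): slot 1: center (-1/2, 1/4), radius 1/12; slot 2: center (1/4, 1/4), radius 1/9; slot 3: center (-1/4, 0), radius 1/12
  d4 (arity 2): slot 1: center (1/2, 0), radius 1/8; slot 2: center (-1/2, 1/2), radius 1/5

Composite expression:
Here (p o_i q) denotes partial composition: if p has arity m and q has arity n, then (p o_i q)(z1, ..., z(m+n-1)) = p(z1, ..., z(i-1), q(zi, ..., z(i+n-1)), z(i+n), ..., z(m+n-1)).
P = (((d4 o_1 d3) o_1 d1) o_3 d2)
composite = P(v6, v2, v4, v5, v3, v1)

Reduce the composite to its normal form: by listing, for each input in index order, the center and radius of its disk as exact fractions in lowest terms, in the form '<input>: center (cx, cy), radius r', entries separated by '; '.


v1: center (-1/2, 1/2), radius 1/5; v2: center (7/16, 5/192), radius 1/480; v3: center (15/32, 0), radius 1/96; v4: center (77/144, 1/36), radius 1/720; v5: center (77/144, 11/288), radius 1/720; v6: center (7/16, 7/192), radius 1/576

Each v-disk chains the slot maps above it in d4; radii multiply.
v6 passes through 3 substitutions, ending at center (7/16, 7/192), radius 1/576
v2 passes through 3 substitutions, ending at center (7/16, 5/192), radius 1/480
v4 passes through 3 substitutions, ending at center (77/144, 1/36), radius 1/720
v5 passes through 3 substitutions, ending at center (77/144, 11/288), radius 1/720
v3 passes through 2 substitutions, ending at center (15/32, 0), radius 1/96
v1 passes through 1 substitution, ending at center (-1/2, 1/2), radius 1/5


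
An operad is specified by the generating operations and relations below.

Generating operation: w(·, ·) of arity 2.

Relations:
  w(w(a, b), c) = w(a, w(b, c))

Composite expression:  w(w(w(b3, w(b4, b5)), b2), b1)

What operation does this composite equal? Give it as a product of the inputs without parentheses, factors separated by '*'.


The w-tree's shape is irrelevant; the b-reading-order decides.
w(b4, b5) flattens to b4 * b5
w(b3, w(b4, b5)) flattens to b3 * b4 * b5
w(w(b3, w(b4, b5)), b2) flattens to b3 * b4 * b5 * b2
w(w(w(b3, w(b4, b5)), b2), b1) flattens to b3 * b4 * b5 * b2 * b1

b3 * b4 * b5 * b2 * b1


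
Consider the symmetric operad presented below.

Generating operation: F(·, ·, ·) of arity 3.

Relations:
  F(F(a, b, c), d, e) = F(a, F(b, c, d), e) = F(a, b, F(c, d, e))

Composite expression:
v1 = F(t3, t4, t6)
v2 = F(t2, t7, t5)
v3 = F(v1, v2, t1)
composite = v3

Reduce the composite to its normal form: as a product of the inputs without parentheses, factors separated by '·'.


t3 · t4 · t6 · t2 · t7 · t5 · t1


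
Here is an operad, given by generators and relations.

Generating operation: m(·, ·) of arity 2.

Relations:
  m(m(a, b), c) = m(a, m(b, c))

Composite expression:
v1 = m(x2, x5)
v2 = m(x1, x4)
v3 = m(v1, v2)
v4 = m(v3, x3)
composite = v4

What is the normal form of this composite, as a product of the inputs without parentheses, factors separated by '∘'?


x2 ∘ x5 ∘ x1 ∘ x4 ∘ x3

Associativity of m dissolves the nesting; only the x-input order survives.
m(x2, x5) reduces to x2 ∘ x5
m(x1, x4) reduces to x1 ∘ x4
m(m(x2, x5), m(x1, x4)) reduces to x2 ∘ x5 ∘ x1 ∘ x4
m(m(m(x2, x5), m(x1, x4)), x3) reduces to x2 ∘ x5 ∘ x1 ∘ x4 ∘ x3


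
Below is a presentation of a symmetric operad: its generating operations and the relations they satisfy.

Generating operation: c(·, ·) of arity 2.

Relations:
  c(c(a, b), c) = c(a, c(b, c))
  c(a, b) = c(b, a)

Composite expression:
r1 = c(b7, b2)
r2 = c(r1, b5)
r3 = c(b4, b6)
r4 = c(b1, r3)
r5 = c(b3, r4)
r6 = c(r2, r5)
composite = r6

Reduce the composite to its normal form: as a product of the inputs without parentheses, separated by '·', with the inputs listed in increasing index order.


b1 · b2 · b3 · b4 · b5 · b6 · b7


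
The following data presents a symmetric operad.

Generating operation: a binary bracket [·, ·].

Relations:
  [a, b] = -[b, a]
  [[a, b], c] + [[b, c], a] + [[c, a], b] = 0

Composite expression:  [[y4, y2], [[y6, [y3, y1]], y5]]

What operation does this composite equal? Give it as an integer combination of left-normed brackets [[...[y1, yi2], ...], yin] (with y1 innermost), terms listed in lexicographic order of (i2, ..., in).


[[[[[y1, y3], y6], y5], y2], y4] - [[[[[y1, y3], y6], y5], y4], y2]

Skip Jacobi rewriting: expand, keep y1-initial words, read off terms.
Composite bracket: [[y4, y2], [[y6, [y3, y1]], y5]]
Each bracket splits as ab - ba, giving 32 signed words (2^5 = 32).
Coefficients come from the y1-initial words:
  y1y3y6y5y2y4 appears with sign +1, giving the term +[[[[[y1, y3], y6], y5], y2], y4]
  y1y3y6y5y4y2 appears with sign -1, giving the term -[[[[[y1, y3], y6], y5], y4], y2]


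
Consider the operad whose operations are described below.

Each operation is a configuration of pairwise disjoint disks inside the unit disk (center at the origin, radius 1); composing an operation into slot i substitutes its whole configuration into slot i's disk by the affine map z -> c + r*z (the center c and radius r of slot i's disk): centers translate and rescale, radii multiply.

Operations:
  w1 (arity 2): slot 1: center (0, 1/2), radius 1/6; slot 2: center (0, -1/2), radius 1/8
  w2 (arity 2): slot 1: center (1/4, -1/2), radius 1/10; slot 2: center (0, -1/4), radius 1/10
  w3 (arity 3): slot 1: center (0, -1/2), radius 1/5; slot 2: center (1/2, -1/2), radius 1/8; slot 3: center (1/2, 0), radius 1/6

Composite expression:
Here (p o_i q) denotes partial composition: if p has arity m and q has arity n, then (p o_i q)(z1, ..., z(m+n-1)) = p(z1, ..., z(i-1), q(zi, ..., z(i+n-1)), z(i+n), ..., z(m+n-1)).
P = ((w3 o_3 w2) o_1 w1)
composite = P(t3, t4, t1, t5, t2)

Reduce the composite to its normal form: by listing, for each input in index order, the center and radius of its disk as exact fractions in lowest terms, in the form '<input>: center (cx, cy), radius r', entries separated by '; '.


t1: center (1/2, -1/2), radius 1/8; t2: center (1/2, -1/24), radius 1/60; t3: center (0, -2/5), radius 1/30; t4: center (0, -3/5), radius 1/40; t5: center (13/24, -1/12), radius 1/60

Follow each t-input down from w3: c' goes to c + r*c', radius to r*r'.
input t3: applying the 2 nested substitutions gives center (0, -2/5), radius 1/30
input t4: applying the 2 nested substitutions gives center (0, -3/5), radius 1/40
input t1: applying the 1 nested substitution gives center (1/2, -1/2), radius 1/8
input t5: applying the 2 nested substitutions gives center (13/24, -1/12), radius 1/60
input t2: applying the 2 nested substitutions gives center (1/2, -1/24), radius 1/60


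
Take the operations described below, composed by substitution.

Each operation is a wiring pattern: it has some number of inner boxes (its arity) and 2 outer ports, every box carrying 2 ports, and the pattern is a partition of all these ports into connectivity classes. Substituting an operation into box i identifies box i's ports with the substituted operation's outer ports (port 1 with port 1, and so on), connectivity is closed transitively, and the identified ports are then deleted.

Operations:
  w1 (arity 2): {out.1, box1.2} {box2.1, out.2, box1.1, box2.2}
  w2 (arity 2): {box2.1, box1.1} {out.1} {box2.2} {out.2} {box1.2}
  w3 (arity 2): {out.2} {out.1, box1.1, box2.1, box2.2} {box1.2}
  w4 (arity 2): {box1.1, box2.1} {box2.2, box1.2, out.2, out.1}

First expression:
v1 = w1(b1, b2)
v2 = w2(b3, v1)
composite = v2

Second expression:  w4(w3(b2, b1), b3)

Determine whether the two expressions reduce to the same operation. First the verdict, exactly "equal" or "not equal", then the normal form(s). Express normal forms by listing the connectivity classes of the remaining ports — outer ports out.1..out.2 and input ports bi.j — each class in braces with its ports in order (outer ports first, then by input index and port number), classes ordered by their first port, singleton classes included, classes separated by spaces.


not equal: they reduce to {out.1} {out.2} {b1.1, b2.1, b2.2} {b1.2, b3.1} {b3.2} and {out.1, out.2, b3.2} {b1.1, b1.2, b2.1, b3.1} {b2.2}

The first expression, normalized: {out.1} {out.2} {b1.1, b2.1, b2.2} {b1.2, b3.1} {b3.2}
The second expression, normalized: {out.1, out.2, b3.2} {b1.1, b1.2, b2.1, b3.1} {b2.2}
They disagree, so not equal.
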